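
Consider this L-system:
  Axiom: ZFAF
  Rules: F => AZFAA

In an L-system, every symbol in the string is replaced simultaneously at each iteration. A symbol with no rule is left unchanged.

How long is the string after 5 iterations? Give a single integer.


Answer: 44

Derivation:
Step 0: length = 4
Step 1: length = 12
Step 2: length = 20
Step 3: length = 28
Step 4: length = 36
Step 5: length = 44


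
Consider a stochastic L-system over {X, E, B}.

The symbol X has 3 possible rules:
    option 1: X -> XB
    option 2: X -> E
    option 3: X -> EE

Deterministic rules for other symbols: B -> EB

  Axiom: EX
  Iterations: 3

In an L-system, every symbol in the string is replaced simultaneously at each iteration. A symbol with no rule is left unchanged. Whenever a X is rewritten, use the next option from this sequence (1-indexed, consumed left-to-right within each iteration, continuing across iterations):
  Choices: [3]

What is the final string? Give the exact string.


Answer: EEE

Derivation:
Step 0: EX
Step 1: EEE  (used choices [3])
Step 2: EEE  (used choices [])
Step 3: EEE  (used choices [])


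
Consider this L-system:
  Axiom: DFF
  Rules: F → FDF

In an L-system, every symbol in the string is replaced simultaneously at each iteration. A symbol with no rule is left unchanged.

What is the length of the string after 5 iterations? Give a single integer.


Step 0: length = 3
Step 1: length = 7
Step 2: length = 15
Step 3: length = 31
Step 4: length = 63
Step 5: length = 127

Answer: 127


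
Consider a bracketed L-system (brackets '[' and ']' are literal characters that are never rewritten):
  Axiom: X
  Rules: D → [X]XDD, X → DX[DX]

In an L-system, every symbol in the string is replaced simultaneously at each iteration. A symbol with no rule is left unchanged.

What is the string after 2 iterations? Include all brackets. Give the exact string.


Step 0: X
Step 1: DX[DX]
Step 2: [X]XDDDX[DX][[X]XDDDX[DX]]

Answer: [X]XDDDX[DX][[X]XDDDX[DX]]


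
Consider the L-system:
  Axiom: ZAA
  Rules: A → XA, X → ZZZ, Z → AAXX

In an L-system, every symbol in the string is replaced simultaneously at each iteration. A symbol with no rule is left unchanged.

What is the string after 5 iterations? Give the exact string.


Step 0: ZAA
Step 1: AAXXXAXA
Step 2: XAXAZZZZZZZZZXAZZZXA
Step 3: ZZZXAZZZXAAAXXAAXXAAXXAAXXAAXXAAXXAAXXAAXXAAXXZZZXAAAXXAAXXAAXXZZZXA
Step 4: AAXXAAXXAAXXZZZXAAAXXAAXXAAXXZZZXAXAXAZZZZZZXAXAZZZZZZXAXAZZZZZZXAXAZZZZZZXAXAZZZZZZXAXAZZZZZZXAXAZZZZZZXAXAZZZZZZXAXAZZZZZZAAXXAAXXAAXXZZZXAXAXAZZZZZZXAXAZZZZZZXAXAZZZZZZAAXXAAXXAAXXZZZXA
Step 5: XAXAZZZZZZXAXAZZZZZZXAXAZZZZZZAAXXAAXXAAXXZZZXAXAXAZZZZZZXAXAZZZZZZXAXAZZZZZZAAXXAAXXAAXXZZZXAZZZXAZZZXAAAXXAAXXAAXXAAXXAAXXAAXXZZZXAZZZXAAAXXAAXXAAXXAAXXAAXXAAXXZZZXAZZZXAAAXXAAXXAAXXAAXXAAXXAAXXZZZXAZZZXAAAXXAAXXAAXXAAXXAAXXAAXXZZZXAZZZXAAAXXAAXXAAXXAAXXAAXXAAXXZZZXAZZZXAAAXXAAXXAAXXAAXXAAXXAAXXZZZXAZZZXAAAXXAAXXAAXXAAXXAAXXAAXXZZZXAZZZXAAAXXAAXXAAXXAAXXAAXXAAXXZZZXAZZZXAAAXXAAXXAAXXAAXXAAXXAAXXXAXAZZZZZZXAXAZZZZZZXAXAZZZZZZAAXXAAXXAAXXZZZXAZZZXAZZZXAAAXXAAXXAAXXAAXXAAXXAAXXZZZXAZZZXAAAXXAAXXAAXXAAXXAAXXAAXXZZZXAZZZXAAAXXAAXXAAXXAAXXAAXXAAXXXAXAZZZZZZXAXAZZZZZZXAXAZZZZZZAAXXAAXXAAXXZZZXA

Answer: XAXAZZZZZZXAXAZZZZZZXAXAZZZZZZAAXXAAXXAAXXZZZXAXAXAZZZZZZXAXAZZZZZZXAXAZZZZZZAAXXAAXXAAXXZZZXAZZZXAZZZXAAAXXAAXXAAXXAAXXAAXXAAXXZZZXAZZZXAAAXXAAXXAAXXAAXXAAXXAAXXZZZXAZZZXAAAXXAAXXAAXXAAXXAAXXAAXXZZZXAZZZXAAAXXAAXXAAXXAAXXAAXXAAXXZZZXAZZZXAAAXXAAXXAAXXAAXXAAXXAAXXZZZXAZZZXAAAXXAAXXAAXXAAXXAAXXAAXXZZZXAZZZXAAAXXAAXXAAXXAAXXAAXXAAXXZZZXAZZZXAAAXXAAXXAAXXAAXXAAXXAAXXZZZXAZZZXAAAXXAAXXAAXXAAXXAAXXAAXXXAXAZZZZZZXAXAZZZZZZXAXAZZZZZZAAXXAAXXAAXXZZZXAZZZXAZZZXAAAXXAAXXAAXXAAXXAAXXAAXXZZZXAZZZXAAAXXAAXXAAXXAAXXAAXXAAXXZZZXAZZZXAAAXXAAXXAAXXAAXXAAXXAAXXXAXAZZZZZZXAXAZZZZZZXAXAZZZZZZAAXXAAXXAAXXZZZXA


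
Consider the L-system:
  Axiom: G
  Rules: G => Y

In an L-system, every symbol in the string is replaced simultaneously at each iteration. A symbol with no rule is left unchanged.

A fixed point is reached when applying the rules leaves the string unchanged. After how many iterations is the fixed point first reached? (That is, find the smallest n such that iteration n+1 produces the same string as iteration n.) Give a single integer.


Answer: 1

Derivation:
Step 0: G
Step 1: Y
Step 2: Y  (unchanged — fixed point at step 1)


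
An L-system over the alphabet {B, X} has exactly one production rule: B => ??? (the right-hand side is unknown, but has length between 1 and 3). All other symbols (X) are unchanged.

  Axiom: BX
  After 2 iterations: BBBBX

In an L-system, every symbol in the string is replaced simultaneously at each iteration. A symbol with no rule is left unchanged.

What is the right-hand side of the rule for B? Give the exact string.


Trying B => BB:
  Step 0: BX
  Step 1: BBX
  Step 2: BBBBX
Matches the given result.

Answer: BB


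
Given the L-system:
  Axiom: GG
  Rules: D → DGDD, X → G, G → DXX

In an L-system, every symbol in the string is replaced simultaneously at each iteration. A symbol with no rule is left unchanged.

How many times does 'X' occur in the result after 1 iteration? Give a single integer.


Step 0: GG  (0 'X')
Step 1: DXXDXX  (4 'X')

Answer: 4


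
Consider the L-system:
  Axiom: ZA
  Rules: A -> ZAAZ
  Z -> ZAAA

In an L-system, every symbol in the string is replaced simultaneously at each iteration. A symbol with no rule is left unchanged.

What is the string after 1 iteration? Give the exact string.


Step 0: ZA
Step 1: ZAAAZAAZ

Answer: ZAAAZAAZ


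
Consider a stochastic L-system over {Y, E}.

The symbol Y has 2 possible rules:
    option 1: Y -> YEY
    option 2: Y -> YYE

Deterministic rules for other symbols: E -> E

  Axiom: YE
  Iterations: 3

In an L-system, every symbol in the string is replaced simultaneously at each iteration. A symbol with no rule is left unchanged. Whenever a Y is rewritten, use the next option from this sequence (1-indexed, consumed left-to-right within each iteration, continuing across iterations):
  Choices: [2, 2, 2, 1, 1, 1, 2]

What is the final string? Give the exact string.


Step 0: YE
Step 1: YYEE  (used choices [2])
Step 2: YYEYYEEE  (used choices [2, 2])
Step 3: YEYYEYEYEYYYEEEE  (used choices [1, 1, 1, 2])

Answer: YEYYEYEYEYYYEEEE


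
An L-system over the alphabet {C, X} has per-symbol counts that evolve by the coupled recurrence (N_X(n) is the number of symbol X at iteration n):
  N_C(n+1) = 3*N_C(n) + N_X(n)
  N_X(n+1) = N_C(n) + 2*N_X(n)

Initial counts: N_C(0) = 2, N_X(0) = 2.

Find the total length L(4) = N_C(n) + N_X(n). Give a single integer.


Answer: 650

Derivation:
Step 0: N_C=2, N_X=2, L=4
Step 1: N_C=8, N_X=6, L=14
Step 2: N_C=30, N_X=20, L=50
Step 3: N_C=110, N_X=70, L=180
Step 4: N_C=400, N_X=250, L=650


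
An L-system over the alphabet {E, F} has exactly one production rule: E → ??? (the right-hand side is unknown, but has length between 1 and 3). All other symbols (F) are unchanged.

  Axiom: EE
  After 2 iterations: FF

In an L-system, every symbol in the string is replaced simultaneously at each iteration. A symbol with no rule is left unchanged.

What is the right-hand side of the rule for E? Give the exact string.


Trying E → F:
  Step 0: EE
  Step 1: FF
  Step 2: FF
Matches the given result.

Answer: F


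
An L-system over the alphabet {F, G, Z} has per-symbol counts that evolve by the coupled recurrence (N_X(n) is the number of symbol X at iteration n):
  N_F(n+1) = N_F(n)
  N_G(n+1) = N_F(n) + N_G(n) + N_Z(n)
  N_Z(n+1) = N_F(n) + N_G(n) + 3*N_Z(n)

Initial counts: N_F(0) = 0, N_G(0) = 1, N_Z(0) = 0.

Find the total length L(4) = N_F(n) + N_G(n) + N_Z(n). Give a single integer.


Step 0: N_F=0, N_G=1, N_Z=0, L=1
Step 1: N_F=0, N_G=1, N_Z=1, L=2
Step 2: N_F=0, N_G=2, N_Z=4, L=6
Step 3: N_F=0, N_G=6, N_Z=14, L=20
Step 4: N_F=0, N_G=20, N_Z=48, L=68

Answer: 68


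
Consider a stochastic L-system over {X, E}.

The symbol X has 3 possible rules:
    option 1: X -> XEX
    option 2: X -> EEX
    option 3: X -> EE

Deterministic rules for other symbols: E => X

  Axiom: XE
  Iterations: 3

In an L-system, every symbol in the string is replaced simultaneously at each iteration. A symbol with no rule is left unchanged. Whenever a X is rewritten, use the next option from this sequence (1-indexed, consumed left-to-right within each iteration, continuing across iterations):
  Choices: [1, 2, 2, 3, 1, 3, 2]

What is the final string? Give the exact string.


Step 0: XE
Step 1: XEXX  (used choices [1])
Step 2: EEXXEEXEE  (used choices [2, 2, 3])
Step 3: XXXEXEEXXEEXXX  (used choices [1, 3, 2])

Answer: XXXEXEEXXEEXXX


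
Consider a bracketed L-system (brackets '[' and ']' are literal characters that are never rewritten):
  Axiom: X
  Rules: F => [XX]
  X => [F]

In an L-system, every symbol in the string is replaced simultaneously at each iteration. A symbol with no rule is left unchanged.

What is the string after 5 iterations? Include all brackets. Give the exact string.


Step 0: X
Step 1: [F]
Step 2: [[XX]]
Step 3: [[[F][F]]]
Step 4: [[[[XX]][[XX]]]]
Step 5: [[[[[F][F]]][[[F][F]]]]]

Answer: [[[[[F][F]]][[[F][F]]]]]


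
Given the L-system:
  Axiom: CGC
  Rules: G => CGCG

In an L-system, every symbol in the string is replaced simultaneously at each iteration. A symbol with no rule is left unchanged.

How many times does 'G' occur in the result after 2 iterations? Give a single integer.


Step 0: CGC  (1 'G')
Step 1: CCGCGC  (2 'G')
Step 2: CCCGCGCCGCGC  (4 'G')

Answer: 4


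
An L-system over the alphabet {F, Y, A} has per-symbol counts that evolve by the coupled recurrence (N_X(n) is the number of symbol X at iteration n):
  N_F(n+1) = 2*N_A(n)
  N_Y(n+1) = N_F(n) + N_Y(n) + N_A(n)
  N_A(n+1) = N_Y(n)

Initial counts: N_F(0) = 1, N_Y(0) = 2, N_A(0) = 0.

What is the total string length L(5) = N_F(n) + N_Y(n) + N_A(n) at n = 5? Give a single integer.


Answer: 92

Derivation:
Step 0: N_F=1, N_Y=2, N_A=0, L=3
Step 1: N_F=0, N_Y=3, N_A=2, L=5
Step 2: N_F=4, N_Y=5, N_A=3, L=12
Step 3: N_F=6, N_Y=12, N_A=5, L=23
Step 4: N_F=10, N_Y=23, N_A=12, L=45
Step 5: N_F=24, N_Y=45, N_A=23, L=92


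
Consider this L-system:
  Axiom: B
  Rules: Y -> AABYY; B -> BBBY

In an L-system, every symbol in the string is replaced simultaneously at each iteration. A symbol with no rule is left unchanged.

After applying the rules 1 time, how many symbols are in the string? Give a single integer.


Step 0: length = 1
Step 1: length = 4

Answer: 4


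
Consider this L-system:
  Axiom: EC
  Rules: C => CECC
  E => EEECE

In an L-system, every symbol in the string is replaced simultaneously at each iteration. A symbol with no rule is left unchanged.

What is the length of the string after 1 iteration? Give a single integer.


Step 0: length = 2
Step 1: length = 9

Answer: 9


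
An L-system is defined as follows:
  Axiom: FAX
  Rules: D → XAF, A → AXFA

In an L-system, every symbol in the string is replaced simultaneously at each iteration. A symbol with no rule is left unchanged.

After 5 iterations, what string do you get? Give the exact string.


Step 0: FAX
Step 1: FAXFAX
Step 2: FAXFAXFAXFAX
Step 3: FAXFAXFAXFAXFAXFAXFAXFAX
Step 4: FAXFAXFAXFAXFAXFAXFAXFAXFAXFAXFAXFAXFAXFAXFAXFAX
Step 5: FAXFAXFAXFAXFAXFAXFAXFAXFAXFAXFAXFAXFAXFAXFAXFAXFAXFAXFAXFAXFAXFAXFAXFAXFAXFAXFAXFAXFAXFAXFAXFAX

Answer: FAXFAXFAXFAXFAXFAXFAXFAXFAXFAXFAXFAXFAXFAXFAXFAXFAXFAXFAXFAXFAXFAXFAXFAXFAXFAXFAXFAXFAXFAXFAXFAX


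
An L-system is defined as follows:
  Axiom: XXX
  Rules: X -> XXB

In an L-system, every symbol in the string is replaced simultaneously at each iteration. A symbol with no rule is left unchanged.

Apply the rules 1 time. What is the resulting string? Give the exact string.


Answer: XXBXXBXXB

Derivation:
Step 0: XXX
Step 1: XXBXXBXXB


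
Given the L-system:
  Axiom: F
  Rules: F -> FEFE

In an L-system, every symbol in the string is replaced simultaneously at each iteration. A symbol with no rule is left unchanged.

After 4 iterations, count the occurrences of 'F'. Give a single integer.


Step 0: F  (1 'F')
Step 1: FEFE  (2 'F')
Step 2: FEFEEFEFEE  (4 'F')
Step 3: FEFEEFEFEEEFEFEEFEFEEE  (8 'F')
Step 4: FEFEEFEFEEEFEFEEFEFEEEEFEFEEFEFEEEFEFEEFEFEEEE  (16 'F')

Answer: 16


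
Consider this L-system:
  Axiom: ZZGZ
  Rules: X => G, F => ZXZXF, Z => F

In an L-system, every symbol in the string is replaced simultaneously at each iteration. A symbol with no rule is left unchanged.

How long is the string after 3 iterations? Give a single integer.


Step 0: length = 4
Step 1: length = 4
Step 2: length = 16
Step 3: length = 28

Answer: 28


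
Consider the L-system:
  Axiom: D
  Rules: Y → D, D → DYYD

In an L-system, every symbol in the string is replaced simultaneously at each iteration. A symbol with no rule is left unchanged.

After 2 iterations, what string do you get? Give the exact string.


Step 0: D
Step 1: DYYD
Step 2: DYYDDDDYYD

Answer: DYYDDDDYYD


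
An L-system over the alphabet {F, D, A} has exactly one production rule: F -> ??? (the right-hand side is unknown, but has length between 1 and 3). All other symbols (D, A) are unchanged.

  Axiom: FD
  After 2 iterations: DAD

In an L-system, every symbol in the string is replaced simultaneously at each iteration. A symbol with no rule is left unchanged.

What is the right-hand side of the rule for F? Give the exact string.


Trying F -> DA:
  Step 0: FD
  Step 1: DAD
  Step 2: DAD
Matches the given result.

Answer: DA


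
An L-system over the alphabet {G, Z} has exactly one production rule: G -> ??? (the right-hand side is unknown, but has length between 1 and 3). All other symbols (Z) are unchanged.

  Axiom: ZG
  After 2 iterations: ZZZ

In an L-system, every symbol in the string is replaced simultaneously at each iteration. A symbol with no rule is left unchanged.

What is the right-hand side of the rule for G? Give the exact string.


Answer: ZZ

Derivation:
Trying G -> ZZ:
  Step 0: ZG
  Step 1: ZZZ
  Step 2: ZZZ
Matches the given result.


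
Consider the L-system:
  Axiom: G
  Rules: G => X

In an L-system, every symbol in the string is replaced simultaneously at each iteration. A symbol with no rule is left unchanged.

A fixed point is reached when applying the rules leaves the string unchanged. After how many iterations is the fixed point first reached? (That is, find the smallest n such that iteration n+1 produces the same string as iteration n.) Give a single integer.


Step 0: G
Step 1: X
Step 2: X  (unchanged — fixed point at step 1)

Answer: 1


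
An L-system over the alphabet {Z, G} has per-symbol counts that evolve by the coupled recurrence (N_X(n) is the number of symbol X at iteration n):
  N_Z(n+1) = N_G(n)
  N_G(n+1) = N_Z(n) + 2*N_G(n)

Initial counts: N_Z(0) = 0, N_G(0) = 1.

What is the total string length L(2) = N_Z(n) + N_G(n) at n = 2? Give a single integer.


Answer: 7

Derivation:
Step 0: N_Z=0, N_G=1, L=1
Step 1: N_Z=1, N_G=2, L=3
Step 2: N_Z=2, N_G=5, L=7


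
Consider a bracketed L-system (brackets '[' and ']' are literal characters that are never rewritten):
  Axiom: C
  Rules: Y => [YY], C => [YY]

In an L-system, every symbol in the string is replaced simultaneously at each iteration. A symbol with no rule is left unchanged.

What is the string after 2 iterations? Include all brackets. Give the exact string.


Step 0: C
Step 1: [YY]
Step 2: [[YY][YY]]

Answer: [[YY][YY]]


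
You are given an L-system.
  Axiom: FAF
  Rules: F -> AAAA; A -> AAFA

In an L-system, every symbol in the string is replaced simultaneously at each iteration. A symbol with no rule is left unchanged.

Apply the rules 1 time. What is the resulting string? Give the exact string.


Answer: AAAAAAFAAAAA

Derivation:
Step 0: FAF
Step 1: AAAAAAFAAAAA


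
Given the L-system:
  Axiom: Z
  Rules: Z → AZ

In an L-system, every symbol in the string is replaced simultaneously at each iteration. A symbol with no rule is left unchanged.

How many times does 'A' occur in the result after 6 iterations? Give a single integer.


Step 0: Z  (0 'A')
Step 1: AZ  (1 'A')
Step 2: AAZ  (2 'A')
Step 3: AAAZ  (3 'A')
Step 4: AAAAZ  (4 'A')
Step 5: AAAAAZ  (5 'A')
Step 6: AAAAAAZ  (6 'A')

Answer: 6


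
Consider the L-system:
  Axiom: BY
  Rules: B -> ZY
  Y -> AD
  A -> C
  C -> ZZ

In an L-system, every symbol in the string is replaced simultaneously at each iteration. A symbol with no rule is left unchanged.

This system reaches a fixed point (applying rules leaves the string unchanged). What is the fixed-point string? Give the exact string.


Step 0: BY
Step 1: ZYAD
Step 2: ZADCD
Step 3: ZCDZZD
Step 4: ZZZDZZD
Step 5: ZZZDZZD  (unchanged — fixed point at step 4)

Answer: ZZZDZZD


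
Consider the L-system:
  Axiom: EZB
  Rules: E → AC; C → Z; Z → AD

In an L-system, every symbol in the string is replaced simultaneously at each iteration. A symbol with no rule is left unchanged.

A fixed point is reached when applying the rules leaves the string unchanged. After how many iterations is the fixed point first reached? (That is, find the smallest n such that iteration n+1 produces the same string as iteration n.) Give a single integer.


Answer: 3

Derivation:
Step 0: EZB
Step 1: ACADB
Step 2: AZADB
Step 3: AADADB
Step 4: AADADB  (unchanged — fixed point at step 3)


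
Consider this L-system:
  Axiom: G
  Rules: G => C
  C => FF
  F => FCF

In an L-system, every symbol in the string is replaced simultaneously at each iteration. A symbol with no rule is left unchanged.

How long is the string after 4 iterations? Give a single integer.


Step 0: length = 1
Step 1: length = 1
Step 2: length = 2
Step 3: length = 6
Step 4: length = 16

Answer: 16


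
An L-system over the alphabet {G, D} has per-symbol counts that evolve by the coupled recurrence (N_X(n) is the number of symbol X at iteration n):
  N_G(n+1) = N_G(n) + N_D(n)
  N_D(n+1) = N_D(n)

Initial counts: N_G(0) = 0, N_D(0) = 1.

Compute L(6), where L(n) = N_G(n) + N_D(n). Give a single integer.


Step 0: N_G=0, N_D=1, L=1
Step 1: N_G=1, N_D=1, L=2
Step 2: N_G=2, N_D=1, L=3
Step 3: N_G=3, N_D=1, L=4
Step 4: N_G=4, N_D=1, L=5
Step 5: N_G=5, N_D=1, L=6
Step 6: N_G=6, N_D=1, L=7

Answer: 7


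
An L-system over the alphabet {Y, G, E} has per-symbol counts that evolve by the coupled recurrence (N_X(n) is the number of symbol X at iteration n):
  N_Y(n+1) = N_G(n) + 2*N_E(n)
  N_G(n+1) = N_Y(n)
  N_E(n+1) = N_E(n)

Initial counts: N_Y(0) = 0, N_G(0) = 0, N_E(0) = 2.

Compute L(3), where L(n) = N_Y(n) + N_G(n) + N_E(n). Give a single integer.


Step 0: N_Y=0, N_G=0, N_E=2, L=2
Step 1: N_Y=4, N_G=0, N_E=2, L=6
Step 2: N_Y=4, N_G=4, N_E=2, L=10
Step 3: N_Y=8, N_G=4, N_E=2, L=14

Answer: 14


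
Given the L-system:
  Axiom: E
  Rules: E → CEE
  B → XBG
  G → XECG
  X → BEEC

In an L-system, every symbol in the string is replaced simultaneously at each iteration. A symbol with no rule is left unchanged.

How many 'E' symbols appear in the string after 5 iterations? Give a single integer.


Answer: 32

Derivation:
Step 0: E  (1 'E')
Step 1: CEE  (2 'E')
Step 2: CCEECEE  (4 'E')
Step 3: CCCEECEECCEECEE  (8 'E')
Step 4: CCCCEECEECCEECEECCCEECEECCEECEE  (16 'E')
Step 5: CCCCCEECEECCEECEECCCEECEECCEECEECCCCEECEECCEECEECCCEECEECCEECEE  (32 'E')


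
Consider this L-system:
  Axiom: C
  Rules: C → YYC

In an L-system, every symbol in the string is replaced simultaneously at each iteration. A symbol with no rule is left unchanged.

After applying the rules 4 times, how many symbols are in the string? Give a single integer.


Answer: 9

Derivation:
Step 0: length = 1
Step 1: length = 3
Step 2: length = 5
Step 3: length = 7
Step 4: length = 9


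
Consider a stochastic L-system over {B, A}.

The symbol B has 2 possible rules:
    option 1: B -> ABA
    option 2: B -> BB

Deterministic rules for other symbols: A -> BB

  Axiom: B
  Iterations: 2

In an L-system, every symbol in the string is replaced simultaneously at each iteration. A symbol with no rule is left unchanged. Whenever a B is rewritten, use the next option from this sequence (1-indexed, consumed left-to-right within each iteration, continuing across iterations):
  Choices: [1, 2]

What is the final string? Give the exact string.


Step 0: B
Step 1: ABA  (used choices [1])
Step 2: BBBBBB  (used choices [2])

Answer: BBBBBB


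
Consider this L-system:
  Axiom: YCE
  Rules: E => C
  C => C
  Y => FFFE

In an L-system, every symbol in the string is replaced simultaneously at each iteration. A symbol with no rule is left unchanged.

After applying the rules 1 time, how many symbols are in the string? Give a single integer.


Answer: 6

Derivation:
Step 0: length = 3
Step 1: length = 6


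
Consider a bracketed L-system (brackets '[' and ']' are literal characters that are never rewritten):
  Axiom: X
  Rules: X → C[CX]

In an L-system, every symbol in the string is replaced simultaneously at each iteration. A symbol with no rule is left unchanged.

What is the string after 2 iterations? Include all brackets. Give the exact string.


Step 0: X
Step 1: C[CX]
Step 2: C[CC[CX]]

Answer: C[CC[CX]]


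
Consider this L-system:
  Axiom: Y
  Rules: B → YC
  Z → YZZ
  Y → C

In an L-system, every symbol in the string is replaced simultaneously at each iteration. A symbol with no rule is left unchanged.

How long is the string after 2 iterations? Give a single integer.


Answer: 1

Derivation:
Step 0: length = 1
Step 1: length = 1
Step 2: length = 1


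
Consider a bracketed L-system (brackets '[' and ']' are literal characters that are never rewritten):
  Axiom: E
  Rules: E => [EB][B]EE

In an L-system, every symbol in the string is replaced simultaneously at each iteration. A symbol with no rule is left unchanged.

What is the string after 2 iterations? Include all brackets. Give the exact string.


Answer: [[EB][B]EEB][B][EB][B]EE[EB][B]EE

Derivation:
Step 0: E
Step 1: [EB][B]EE
Step 2: [[EB][B]EEB][B][EB][B]EE[EB][B]EE


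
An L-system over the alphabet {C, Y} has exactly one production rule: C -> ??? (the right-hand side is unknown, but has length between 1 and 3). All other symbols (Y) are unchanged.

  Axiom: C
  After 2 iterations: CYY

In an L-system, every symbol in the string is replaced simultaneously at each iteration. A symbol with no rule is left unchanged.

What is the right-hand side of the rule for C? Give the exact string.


Answer: CY

Derivation:
Trying C -> CY:
  Step 0: C
  Step 1: CY
  Step 2: CYY
Matches the given result.


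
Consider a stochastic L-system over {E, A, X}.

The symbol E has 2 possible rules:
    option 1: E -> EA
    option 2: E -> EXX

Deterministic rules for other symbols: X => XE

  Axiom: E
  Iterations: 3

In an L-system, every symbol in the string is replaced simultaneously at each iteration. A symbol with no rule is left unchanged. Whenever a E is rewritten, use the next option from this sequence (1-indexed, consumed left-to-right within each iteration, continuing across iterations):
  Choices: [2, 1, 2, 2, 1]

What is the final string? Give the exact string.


Step 0: E
Step 1: EXX  (used choices [2])
Step 2: EAXEXE  (used choices [1])
Step 3: EXXAXEEXXXEEA  (used choices [2, 2, 1])

Answer: EXXAXEEXXXEEA


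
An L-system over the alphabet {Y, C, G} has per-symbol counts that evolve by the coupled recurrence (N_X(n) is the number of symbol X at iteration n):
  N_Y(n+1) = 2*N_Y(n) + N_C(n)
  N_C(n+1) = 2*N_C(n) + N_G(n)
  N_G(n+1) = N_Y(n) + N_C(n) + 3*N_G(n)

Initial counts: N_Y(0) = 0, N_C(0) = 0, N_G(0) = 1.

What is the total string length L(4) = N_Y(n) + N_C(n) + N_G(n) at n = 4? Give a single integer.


Answer: 245

Derivation:
Step 0: N_Y=0, N_C=0, N_G=1, L=1
Step 1: N_Y=0, N_C=1, N_G=3, L=4
Step 2: N_Y=1, N_C=5, N_G=10, L=16
Step 3: N_Y=7, N_C=20, N_G=36, L=63
Step 4: N_Y=34, N_C=76, N_G=135, L=245


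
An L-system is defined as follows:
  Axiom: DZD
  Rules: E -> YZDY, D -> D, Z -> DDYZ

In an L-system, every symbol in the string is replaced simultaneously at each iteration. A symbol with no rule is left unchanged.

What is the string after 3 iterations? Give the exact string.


Step 0: DZD
Step 1: DDDYZD
Step 2: DDDYDDYZD
Step 3: DDDYDDYDDYZD

Answer: DDDYDDYDDYZD


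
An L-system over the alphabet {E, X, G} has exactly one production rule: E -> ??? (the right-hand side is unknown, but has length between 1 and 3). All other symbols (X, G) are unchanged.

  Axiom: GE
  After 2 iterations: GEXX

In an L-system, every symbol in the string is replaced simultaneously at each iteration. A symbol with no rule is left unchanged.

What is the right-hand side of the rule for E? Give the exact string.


Trying E -> EX:
  Step 0: GE
  Step 1: GEX
  Step 2: GEXX
Matches the given result.

Answer: EX


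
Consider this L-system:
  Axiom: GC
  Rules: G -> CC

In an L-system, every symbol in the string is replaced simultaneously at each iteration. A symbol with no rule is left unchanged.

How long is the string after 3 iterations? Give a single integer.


Answer: 3

Derivation:
Step 0: length = 2
Step 1: length = 3
Step 2: length = 3
Step 3: length = 3


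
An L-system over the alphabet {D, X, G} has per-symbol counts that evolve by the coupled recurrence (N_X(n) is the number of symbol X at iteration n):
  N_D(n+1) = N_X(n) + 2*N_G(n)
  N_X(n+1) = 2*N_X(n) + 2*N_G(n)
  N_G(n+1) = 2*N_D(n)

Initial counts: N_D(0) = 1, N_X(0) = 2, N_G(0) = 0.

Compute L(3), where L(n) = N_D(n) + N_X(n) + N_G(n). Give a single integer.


Step 0: N_D=1, N_X=2, N_G=0, L=3
Step 1: N_D=2, N_X=4, N_G=2, L=8
Step 2: N_D=8, N_X=12, N_G=4, L=24
Step 3: N_D=20, N_X=32, N_G=16, L=68

Answer: 68


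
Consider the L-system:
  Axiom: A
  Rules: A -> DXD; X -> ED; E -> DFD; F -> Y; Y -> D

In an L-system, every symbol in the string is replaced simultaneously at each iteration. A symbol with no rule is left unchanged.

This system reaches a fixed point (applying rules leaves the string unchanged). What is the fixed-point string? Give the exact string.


Answer: DDDDDD

Derivation:
Step 0: A
Step 1: DXD
Step 2: DEDD
Step 3: DDFDDD
Step 4: DDYDDD
Step 5: DDDDDD
Step 6: DDDDDD  (unchanged — fixed point at step 5)


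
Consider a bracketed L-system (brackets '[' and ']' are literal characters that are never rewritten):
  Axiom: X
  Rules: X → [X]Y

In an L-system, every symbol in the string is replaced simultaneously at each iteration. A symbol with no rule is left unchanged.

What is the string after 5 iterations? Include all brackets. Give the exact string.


Step 0: X
Step 1: [X]Y
Step 2: [[X]Y]Y
Step 3: [[[X]Y]Y]Y
Step 4: [[[[X]Y]Y]Y]Y
Step 5: [[[[[X]Y]Y]Y]Y]Y

Answer: [[[[[X]Y]Y]Y]Y]Y


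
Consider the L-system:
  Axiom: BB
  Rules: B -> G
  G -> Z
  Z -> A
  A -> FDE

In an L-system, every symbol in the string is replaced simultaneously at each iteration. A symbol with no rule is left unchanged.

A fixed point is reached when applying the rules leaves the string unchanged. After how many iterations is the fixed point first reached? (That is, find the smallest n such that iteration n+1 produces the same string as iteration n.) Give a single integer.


Answer: 4

Derivation:
Step 0: BB
Step 1: GG
Step 2: ZZ
Step 3: AA
Step 4: FDEFDE
Step 5: FDEFDE  (unchanged — fixed point at step 4)


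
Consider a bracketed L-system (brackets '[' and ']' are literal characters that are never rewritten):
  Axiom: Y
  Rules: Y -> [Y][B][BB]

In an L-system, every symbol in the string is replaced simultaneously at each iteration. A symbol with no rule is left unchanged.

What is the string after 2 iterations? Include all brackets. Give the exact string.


Answer: [[Y][B][BB]][B][BB]

Derivation:
Step 0: Y
Step 1: [Y][B][BB]
Step 2: [[Y][B][BB]][B][BB]


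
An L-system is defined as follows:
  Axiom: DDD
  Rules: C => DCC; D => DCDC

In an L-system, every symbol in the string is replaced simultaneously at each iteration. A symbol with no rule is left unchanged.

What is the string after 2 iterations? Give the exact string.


Step 0: DDD
Step 1: DCDCDCDCDCDC
Step 2: DCDCDCCDCDCDCCDCDCDCCDCDCDCCDCDCDCCDCDCDCC

Answer: DCDCDCCDCDCDCCDCDCDCCDCDCDCCDCDCDCCDCDCDCC


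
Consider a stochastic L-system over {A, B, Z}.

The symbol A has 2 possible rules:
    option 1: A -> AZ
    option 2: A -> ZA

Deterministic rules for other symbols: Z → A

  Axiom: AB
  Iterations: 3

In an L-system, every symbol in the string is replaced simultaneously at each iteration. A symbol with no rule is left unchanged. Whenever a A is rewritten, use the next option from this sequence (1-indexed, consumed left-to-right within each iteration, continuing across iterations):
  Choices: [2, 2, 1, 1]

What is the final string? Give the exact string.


Step 0: AB
Step 1: ZAB  (used choices [2])
Step 2: AZAB  (used choices [2])
Step 3: AZAAZB  (used choices [1, 1])

Answer: AZAAZB


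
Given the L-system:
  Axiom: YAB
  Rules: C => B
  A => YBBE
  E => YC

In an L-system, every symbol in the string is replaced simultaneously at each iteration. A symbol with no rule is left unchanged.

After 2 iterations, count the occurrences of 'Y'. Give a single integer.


Answer: 3

Derivation:
Step 0: YAB  (1 'Y')
Step 1: YYBBEB  (2 'Y')
Step 2: YYBBYCB  (3 'Y')


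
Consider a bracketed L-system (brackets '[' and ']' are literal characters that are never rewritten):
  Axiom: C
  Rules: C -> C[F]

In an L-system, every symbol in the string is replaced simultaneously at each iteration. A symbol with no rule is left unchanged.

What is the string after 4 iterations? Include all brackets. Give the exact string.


Step 0: C
Step 1: C[F]
Step 2: C[F][F]
Step 3: C[F][F][F]
Step 4: C[F][F][F][F]

Answer: C[F][F][F][F]


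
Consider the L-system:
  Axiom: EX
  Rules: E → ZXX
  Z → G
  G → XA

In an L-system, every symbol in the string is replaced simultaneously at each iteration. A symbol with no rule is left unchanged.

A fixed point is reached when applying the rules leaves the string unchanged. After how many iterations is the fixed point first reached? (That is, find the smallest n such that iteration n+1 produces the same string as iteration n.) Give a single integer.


Step 0: EX
Step 1: ZXXX
Step 2: GXXX
Step 3: XAXXX
Step 4: XAXXX  (unchanged — fixed point at step 3)

Answer: 3


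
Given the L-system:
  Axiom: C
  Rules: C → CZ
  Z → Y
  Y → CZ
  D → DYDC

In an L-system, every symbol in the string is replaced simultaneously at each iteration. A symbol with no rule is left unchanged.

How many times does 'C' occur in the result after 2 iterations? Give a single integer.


Answer: 1

Derivation:
Step 0: C  (1 'C')
Step 1: CZ  (1 'C')
Step 2: CZY  (1 'C')


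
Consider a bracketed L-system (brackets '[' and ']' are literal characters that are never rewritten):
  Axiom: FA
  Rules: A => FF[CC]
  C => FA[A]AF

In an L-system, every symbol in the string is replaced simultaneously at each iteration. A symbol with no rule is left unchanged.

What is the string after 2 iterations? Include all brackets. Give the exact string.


Answer: FFF[FA[A]AFFA[A]AF]

Derivation:
Step 0: FA
Step 1: FFF[CC]
Step 2: FFF[FA[A]AFFA[A]AF]


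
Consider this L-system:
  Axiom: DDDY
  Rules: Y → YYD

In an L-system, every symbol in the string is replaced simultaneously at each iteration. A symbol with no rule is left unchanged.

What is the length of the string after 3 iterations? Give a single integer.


Step 0: length = 4
Step 1: length = 6
Step 2: length = 10
Step 3: length = 18

Answer: 18


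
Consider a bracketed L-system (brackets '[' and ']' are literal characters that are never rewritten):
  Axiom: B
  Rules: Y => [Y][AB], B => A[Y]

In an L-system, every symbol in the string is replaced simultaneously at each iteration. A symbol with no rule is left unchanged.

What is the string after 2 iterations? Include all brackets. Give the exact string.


Answer: A[[Y][AB]]

Derivation:
Step 0: B
Step 1: A[Y]
Step 2: A[[Y][AB]]


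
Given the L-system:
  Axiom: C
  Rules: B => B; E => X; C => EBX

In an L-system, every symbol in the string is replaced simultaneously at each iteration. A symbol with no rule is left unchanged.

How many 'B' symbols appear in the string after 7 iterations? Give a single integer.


Step 0: C  (0 'B')
Step 1: EBX  (1 'B')
Step 2: XBX  (1 'B')
Step 3: XBX  (1 'B')
Step 4: XBX  (1 'B')
Step 5: XBX  (1 'B')
Step 6: XBX  (1 'B')
Step 7: XBX  (1 'B')

Answer: 1


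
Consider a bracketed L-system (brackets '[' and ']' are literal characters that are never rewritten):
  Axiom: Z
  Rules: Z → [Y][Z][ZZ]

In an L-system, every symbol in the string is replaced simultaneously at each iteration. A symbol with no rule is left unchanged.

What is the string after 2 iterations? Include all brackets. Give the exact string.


Step 0: Z
Step 1: [Y][Z][ZZ]
Step 2: [Y][[Y][Z][ZZ]][[Y][Z][ZZ][Y][Z][ZZ]]

Answer: [Y][[Y][Z][ZZ]][[Y][Z][ZZ][Y][Z][ZZ]]


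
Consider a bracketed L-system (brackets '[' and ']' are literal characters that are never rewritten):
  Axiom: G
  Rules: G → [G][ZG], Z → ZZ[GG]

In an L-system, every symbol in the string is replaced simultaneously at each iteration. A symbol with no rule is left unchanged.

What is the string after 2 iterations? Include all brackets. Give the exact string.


Answer: [[G][ZG]][ZZ[GG][G][ZG]]

Derivation:
Step 0: G
Step 1: [G][ZG]
Step 2: [[G][ZG]][ZZ[GG][G][ZG]]


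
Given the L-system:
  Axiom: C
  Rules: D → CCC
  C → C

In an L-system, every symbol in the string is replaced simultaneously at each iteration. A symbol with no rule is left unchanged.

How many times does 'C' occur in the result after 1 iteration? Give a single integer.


Answer: 1

Derivation:
Step 0: C  (1 'C')
Step 1: C  (1 'C')


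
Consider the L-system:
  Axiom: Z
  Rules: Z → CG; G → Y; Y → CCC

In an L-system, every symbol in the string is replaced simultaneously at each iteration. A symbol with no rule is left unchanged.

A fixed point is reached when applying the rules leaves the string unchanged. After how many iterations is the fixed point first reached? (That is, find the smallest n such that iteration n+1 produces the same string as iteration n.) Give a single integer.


Answer: 3

Derivation:
Step 0: Z
Step 1: CG
Step 2: CY
Step 3: CCCC
Step 4: CCCC  (unchanged — fixed point at step 3)


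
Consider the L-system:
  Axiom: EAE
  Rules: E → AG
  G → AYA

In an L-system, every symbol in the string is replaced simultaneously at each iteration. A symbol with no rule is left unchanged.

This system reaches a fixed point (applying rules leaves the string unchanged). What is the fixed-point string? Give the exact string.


Answer: AAYAAAAYA

Derivation:
Step 0: EAE
Step 1: AGAAG
Step 2: AAYAAAAYA
Step 3: AAYAAAAYA  (unchanged — fixed point at step 2)


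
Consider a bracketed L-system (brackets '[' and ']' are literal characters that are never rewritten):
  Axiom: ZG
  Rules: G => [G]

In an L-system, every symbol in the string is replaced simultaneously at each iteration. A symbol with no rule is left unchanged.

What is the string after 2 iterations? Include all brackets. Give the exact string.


Answer: Z[[G]]

Derivation:
Step 0: ZG
Step 1: Z[G]
Step 2: Z[[G]]


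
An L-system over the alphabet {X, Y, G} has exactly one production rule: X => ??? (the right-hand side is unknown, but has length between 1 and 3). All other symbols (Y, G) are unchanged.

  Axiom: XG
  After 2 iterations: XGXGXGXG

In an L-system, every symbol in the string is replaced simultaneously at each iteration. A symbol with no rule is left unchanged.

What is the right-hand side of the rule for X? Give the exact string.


Answer: XGX

Derivation:
Trying X => XGX:
  Step 0: XG
  Step 1: XGXG
  Step 2: XGXGXGXG
Matches the given result.


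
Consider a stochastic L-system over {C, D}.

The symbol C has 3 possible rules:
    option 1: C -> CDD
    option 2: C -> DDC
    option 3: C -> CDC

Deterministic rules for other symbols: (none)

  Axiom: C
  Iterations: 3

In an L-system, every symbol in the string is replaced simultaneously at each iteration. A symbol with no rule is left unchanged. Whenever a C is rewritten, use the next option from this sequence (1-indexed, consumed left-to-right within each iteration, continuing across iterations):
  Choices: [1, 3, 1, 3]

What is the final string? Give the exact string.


Answer: CDDDCDCDD

Derivation:
Step 0: C
Step 1: CDD  (used choices [1])
Step 2: CDCDD  (used choices [3])
Step 3: CDDDCDCDD  (used choices [1, 3])


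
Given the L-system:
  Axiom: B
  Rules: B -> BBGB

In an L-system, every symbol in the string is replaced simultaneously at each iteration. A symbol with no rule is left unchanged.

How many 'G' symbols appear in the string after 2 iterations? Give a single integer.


Answer: 4

Derivation:
Step 0: B  (0 'G')
Step 1: BBGB  (1 'G')
Step 2: BBGBBBGBGBBGB  (4 'G')


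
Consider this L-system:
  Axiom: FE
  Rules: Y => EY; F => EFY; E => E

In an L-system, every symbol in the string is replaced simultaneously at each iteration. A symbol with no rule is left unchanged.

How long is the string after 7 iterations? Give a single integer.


Step 0: length = 2
Step 1: length = 4
Step 2: length = 7
Step 3: length = 11
Step 4: length = 16
Step 5: length = 22
Step 6: length = 29
Step 7: length = 37

Answer: 37


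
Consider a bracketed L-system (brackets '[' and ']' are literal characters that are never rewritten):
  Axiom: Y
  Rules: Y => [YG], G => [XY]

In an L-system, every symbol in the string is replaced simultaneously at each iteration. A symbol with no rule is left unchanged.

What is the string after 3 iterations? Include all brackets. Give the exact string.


Answer: [[[YG][XY]][X[YG]]]

Derivation:
Step 0: Y
Step 1: [YG]
Step 2: [[YG][XY]]
Step 3: [[[YG][XY]][X[YG]]]


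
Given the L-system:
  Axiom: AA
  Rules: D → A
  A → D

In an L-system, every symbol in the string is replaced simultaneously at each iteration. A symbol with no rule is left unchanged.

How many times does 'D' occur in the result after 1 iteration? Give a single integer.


Step 0: AA  (0 'D')
Step 1: DD  (2 'D')

Answer: 2


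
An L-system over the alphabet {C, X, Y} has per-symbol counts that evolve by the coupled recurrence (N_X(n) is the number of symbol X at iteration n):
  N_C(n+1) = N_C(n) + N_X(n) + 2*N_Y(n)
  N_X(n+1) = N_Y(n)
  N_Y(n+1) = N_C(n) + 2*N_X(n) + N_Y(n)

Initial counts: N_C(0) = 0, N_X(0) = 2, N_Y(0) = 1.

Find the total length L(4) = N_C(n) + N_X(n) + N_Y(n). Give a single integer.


Step 0: N_C=0, N_X=2, N_Y=1, L=3
Step 1: N_C=4, N_X=1, N_Y=5, L=10
Step 2: N_C=15, N_X=5, N_Y=11, L=31
Step 3: N_C=42, N_X=11, N_Y=36, L=89
Step 4: N_C=125, N_X=36, N_Y=100, L=261

Answer: 261


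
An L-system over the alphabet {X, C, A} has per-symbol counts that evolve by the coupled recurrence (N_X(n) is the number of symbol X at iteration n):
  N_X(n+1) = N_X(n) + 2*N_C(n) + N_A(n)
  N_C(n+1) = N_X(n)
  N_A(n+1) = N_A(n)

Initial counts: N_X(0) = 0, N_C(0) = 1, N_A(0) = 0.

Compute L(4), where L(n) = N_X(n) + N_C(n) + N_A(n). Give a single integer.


Answer: 16

Derivation:
Step 0: N_X=0, N_C=1, N_A=0, L=1
Step 1: N_X=2, N_C=0, N_A=0, L=2
Step 2: N_X=2, N_C=2, N_A=0, L=4
Step 3: N_X=6, N_C=2, N_A=0, L=8
Step 4: N_X=10, N_C=6, N_A=0, L=16


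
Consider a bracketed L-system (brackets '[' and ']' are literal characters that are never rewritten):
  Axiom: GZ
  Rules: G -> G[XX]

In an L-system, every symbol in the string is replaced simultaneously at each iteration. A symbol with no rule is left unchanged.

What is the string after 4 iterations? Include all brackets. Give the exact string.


Answer: G[XX][XX][XX][XX]Z

Derivation:
Step 0: GZ
Step 1: G[XX]Z
Step 2: G[XX][XX]Z
Step 3: G[XX][XX][XX]Z
Step 4: G[XX][XX][XX][XX]Z


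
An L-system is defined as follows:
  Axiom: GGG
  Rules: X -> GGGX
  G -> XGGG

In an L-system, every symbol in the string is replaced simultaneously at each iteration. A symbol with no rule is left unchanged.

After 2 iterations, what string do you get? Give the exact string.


Step 0: GGG
Step 1: XGGGXGGGXGGG
Step 2: GGGXXGGGXGGGXGGGGGGXXGGGXGGGXGGGGGGXXGGGXGGGXGGG

Answer: GGGXXGGGXGGGXGGGGGGXXGGGXGGGXGGGGGGXXGGGXGGGXGGG
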